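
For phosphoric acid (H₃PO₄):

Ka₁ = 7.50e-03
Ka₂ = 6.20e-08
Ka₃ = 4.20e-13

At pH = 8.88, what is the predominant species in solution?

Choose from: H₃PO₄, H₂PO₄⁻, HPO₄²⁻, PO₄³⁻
HPO₄²⁻

pKa1 = 2.12, pKa2 = 7.21, pKa3 = 12.38. Each pKa is the crossover between adjacent species; pH = 8.88 lies in the region where HPO₄²⁻ predominates.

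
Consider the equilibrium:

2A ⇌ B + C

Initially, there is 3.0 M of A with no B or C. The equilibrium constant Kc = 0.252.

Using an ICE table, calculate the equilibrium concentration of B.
[B] = 0.751 M

ICE: [A] = 3.0 − 2x, [B] = [C] = x.
Kc = x²/(3.0 − 2x)² = 0.252 ⇒ √Kc = x/(3.0 − 2x).
x = √0.252·3.0/(1 + 2√0.252) = 0.502·3.0/2.004 = 0.75149.
[B] = x = 0.751 M.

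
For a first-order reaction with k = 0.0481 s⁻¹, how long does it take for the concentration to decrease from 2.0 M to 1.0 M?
14.41 s

From ln[A] = ln[A]₀ - k·t: t = ln([A]₀/[A])/k = ln(2.0/1.0)/0.0481 = ln(2.0000)/0.0481 = 0.6931/0.0481 = 14.41 s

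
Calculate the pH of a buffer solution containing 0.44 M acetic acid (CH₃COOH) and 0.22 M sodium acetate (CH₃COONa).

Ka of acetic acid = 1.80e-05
pH = 4.44

pKa = -log(1.80e-05) = 4.74. pH = pKa + log([A⁻]/[HA]) = 4.74 + log(0.22/0.44)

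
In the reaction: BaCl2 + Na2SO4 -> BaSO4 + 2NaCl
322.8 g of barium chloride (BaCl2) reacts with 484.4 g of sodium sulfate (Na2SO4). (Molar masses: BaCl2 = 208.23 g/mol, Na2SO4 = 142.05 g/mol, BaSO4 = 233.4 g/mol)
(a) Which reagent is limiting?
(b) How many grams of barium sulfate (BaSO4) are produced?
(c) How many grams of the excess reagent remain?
(a) BaCl2, (b) 361.8 g, (c) 264.2 g

Moles of BaCl2 = 322.8 g ÷ 208.23 g/mol = 1.55021 mol
Moles of Na2SO4 = 484.4 g ÷ 142.05 g/mol = 3.41007 mol
Moles ÷ coefficient: BaCl2: 1.55021/1 = 1.55, Na2SO4: 3.41007/1 = 3.41
(a) BaCl2 has the smaller value, so BaCl2 is the limiting reagent.
(b) Moles of BaSO4 = 1.55021 mol BaCl2 × (1/1) = 1.55021 mol; mass = 1.55021 mol × 233.4 g/mol = 361.8 g
(c) Na2SO4 consumed = 1.55021 × (1/1) = 1.55021 mol; remaining = 3.41007 − 1.55021 = 1.85986 mol; mass = 1.85986 mol × 142.05 g/mol = 264.2 g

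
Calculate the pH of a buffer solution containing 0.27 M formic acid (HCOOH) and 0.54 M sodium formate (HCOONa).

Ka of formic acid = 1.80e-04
pH = 4.05

pKa = -log(1.80e-04) = 3.74. pH = pKa + log([A⁻]/[HA]) = 3.74 + log(0.54/0.27)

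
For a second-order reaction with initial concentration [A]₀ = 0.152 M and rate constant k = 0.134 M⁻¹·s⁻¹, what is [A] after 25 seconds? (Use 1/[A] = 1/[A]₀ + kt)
0.1007 M

1/[A] = 1/[A]₀ + k·t = 1/0.152 + (0.134)·(25) = 6.5789 + 3.3500 = 9.9289
[A] = 1/9.9289 = 0.1007 M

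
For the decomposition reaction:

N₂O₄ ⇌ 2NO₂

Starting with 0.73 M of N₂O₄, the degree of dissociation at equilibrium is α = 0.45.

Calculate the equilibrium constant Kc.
K_c = 1.0751

x = α·[A]₀ = 0.45 × 0.73 = 0.3285 M dissociated.
At eq: [N₂O₄] = 0.73 − 0.3285 = 0.4015 M; [NO₂] = 2x = 0.657 M.
Kc = [NO₂]²/[N₂O₄] = (0.657)²/0.4015 = 1.075.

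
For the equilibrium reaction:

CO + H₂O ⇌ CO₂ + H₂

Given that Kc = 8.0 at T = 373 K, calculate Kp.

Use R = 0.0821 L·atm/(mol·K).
K_p = 8.0000

Δn = (moles gaseous products) − (moles gaseous reactants) = 0
T = 373 K; RT = 0.0821 × 373 = 30.6233
Kp = Kc·(RT)^Δn = 8.0 × (30.6233)^0 = 8.0 × 1 = 8.0000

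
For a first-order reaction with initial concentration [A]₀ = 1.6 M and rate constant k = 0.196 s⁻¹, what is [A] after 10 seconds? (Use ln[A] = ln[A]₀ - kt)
0.2254 M

ln[A] = ln[A]₀ - k·t = ln(1.6) - (0.196)·(10) = 0.4700 - 1.9600 = -1.4900
[A] = e^(-1.4900) = 0.2254 M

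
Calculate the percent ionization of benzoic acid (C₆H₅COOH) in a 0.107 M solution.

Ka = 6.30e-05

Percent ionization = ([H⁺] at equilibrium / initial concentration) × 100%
Percent ionization = 2.4%

Let x = [H⁺]. Ka = x²/(C - x) ⇒ x² + (6.30e-05)x - (6.30e-05)(0.107) = 0. x = 2.5650e-03. Percent = (2.5650e-03/0.107) × 100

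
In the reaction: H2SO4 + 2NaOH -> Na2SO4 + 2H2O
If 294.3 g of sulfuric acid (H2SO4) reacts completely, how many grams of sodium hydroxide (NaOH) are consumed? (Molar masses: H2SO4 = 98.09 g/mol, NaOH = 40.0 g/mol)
Moles of H2SO4 = 294.3 g ÷ 98.09 g/mol = 3.00031 mol
Mole ratio: 2 mol NaOH / 1 mol H2SO4
Moles of NaOH = 3.00031 × (2/1) = 6.00061 mol
Mass of NaOH = 6.00061 mol × 40.0 g/mol = 240 g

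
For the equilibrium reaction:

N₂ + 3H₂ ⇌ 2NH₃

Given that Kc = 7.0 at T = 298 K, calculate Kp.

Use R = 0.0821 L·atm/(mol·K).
K_p = 0.0117

Δn = (moles gaseous products) − (moles gaseous reactants) = -2
T = 298 K; RT = 0.0821 × 298 = 24.4658
Kp = Kc·(RT)^Δn = 7.0 × (24.4658)^-2 = 7.0 × 0.00167063 = 0.0117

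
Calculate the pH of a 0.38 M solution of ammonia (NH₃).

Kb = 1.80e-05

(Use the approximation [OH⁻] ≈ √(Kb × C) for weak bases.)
pH = 11.42

[OH⁻] = √(Kb × C) = √(1.80e-05 × 0.38) = 2.6153e-03. pOH = 2.58, pH = 14 - pOH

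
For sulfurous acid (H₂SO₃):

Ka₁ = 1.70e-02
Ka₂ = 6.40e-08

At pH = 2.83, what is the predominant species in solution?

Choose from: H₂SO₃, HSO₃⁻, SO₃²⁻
HSO₃⁻

pKa1 = 1.77, pKa2 = 7.19. Each pKa is the crossover between adjacent species; pH = 2.83 lies in the region where HSO₃⁻ predominates.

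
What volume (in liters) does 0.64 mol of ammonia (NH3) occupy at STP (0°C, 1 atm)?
At STP, 1 mol of gas occupies 22.4 L
Volume = 0.64 mol × 22.4 L/mol = 14.34 L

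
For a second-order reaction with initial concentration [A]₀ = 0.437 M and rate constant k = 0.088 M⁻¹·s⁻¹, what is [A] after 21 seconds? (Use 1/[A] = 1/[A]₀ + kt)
0.2418 M

1/[A] = 1/[A]₀ + k·t = 1/0.437 + (0.088)·(21) = 2.2883 + 1.8480 = 4.1363
[A] = 1/4.1363 = 0.2418 M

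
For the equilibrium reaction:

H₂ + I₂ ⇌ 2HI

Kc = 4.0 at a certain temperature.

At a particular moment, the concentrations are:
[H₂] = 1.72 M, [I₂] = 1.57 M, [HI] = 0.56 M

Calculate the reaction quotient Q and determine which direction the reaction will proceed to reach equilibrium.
Q = 0.116, Q < K, reaction proceeds forward (toward products)

Q = ([HI]^2) / ([H₂] × [I₂])
  = ((0.56)^2) / ((1.72)·(1.57)) = 0.3136/2.7004 = 0.1161
Since Q = 0.1161 < Kc = 4.0, the reaction proceeds forward (toward products) to reach equilibrium.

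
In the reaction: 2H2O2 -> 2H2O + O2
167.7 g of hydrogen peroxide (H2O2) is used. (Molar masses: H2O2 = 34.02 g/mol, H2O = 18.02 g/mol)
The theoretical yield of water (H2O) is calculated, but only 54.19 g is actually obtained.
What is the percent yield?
Moles of H2O2 = 167.7 g ÷ 34.02 g/mol = 4.92945 mol
Mole ratio: 2 mol H2O / 2 mol H2O2
Moles of H2O = 4.92945 × (2/2) = 4.92945 mol
Theoretical yield = 4.92945 mol × 18.02 g/mol = 88.829 g
Actual yield = 54.19 g
Percent yield = (54.19 / 88.829) × 100% = 61.0%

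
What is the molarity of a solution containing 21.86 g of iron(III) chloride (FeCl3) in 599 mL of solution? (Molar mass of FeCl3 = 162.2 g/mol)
Moles of FeCl3 = 21.86 g ÷ 162.2 g/mol = 0.134772 mol
Volume = 599 mL = 0.599 L
Molarity = 0.134772 mol ÷ 0.599 L = 0.225 M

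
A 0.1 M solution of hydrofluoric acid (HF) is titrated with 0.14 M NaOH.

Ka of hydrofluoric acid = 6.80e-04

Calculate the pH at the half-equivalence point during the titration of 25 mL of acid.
pH = pKa = 3.17

At the half-equivalence point, [HA] = [A⁻], so by Henderson–Hasselbalch pH = pKa + log(1) = pKa.
pKa = −log(6.80e-04) = 3.17.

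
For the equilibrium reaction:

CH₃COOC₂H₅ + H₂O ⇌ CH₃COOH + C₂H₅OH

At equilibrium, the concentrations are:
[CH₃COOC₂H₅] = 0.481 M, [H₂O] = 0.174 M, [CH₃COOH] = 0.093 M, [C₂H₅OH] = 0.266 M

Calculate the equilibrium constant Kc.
K_c = 0.2956

Kc = ([CH₃COOH] × [C₂H₅OH]) / ([CH₃COOC₂H₅] × [H₂O])
   = ((0.093)·(0.266)) / ((0.481)·(0.174))
   = 0.024738 / 0.083694 = 0.2956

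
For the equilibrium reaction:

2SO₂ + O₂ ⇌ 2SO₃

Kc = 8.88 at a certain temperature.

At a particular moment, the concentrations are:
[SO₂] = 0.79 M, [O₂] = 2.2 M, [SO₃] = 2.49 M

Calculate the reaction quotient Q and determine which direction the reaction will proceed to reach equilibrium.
Q = 4.516, Q < K, reaction proceeds forward (toward products)

Q = ([SO₃]^2) / ([SO₂]^2 × [O₂])
  = ((2.49)^2) / ((0.79)^2·(2.2)) = 6.2001/1.373 = 4.516
Since Q = 4.516 < Kc = 8.88, the reaction proceeds forward (toward products) to reach equilibrium.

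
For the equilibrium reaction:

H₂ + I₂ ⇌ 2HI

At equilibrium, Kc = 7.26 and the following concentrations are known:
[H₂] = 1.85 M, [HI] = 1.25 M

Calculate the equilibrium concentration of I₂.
[I₂] = 0.1163 M

Kc = ([HI]^2) / ([H₂] × [I₂]) = 7.26
[I₂]^1 = (product terms)/(Kc · other reactant terms) = 1.5625 / (7.26 · 1.85) = 0.11634
[I₂] = 0.1163 M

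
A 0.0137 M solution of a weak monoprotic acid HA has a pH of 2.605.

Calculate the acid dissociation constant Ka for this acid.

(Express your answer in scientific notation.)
K_a = 5.50e-04

[H⁺] = 10^(−pH) = 10^(−2.605) = 2.483e-03 M. For HA ⇌ H⁺ + A⁻, Ka = x²/(C − x) = (2.483e-03)²/(0.0137 − 2.483e-03) = 5.50e-04.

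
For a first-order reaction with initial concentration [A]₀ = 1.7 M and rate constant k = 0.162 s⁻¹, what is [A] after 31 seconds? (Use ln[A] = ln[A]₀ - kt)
0.0112 M

ln[A] = ln[A]₀ - k·t = ln(1.7) - (0.162)·(31) = 0.5306 - 5.0220 = -4.4914
[A] = e^(-4.4914) = 0.0112 M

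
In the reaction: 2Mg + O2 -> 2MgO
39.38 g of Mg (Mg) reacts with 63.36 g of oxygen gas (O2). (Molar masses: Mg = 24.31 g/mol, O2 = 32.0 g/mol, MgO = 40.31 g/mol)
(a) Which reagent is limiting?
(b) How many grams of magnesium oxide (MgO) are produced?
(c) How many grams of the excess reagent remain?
(a) Mg, (b) 65.3 g, (c) 37.44 g

Moles of Mg = 39.38 g ÷ 24.31 g/mol = 1.61991 mol
Moles of O2 = 63.36 g ÷ 32.0 g/mol = 1.98 mol
Moles ÷ coefficient: Mg: 1.61991/2 = 0.81, O2: 1.98/1 = 1.98
(a) Mg has the smaller value, so Mg is the limiting reagent.
(b) Moles of MgO = 1.61991 mol Mg × (2/2) = 1.61991 mol; mass = 1.61991 mol × 40.31 g/mol = 65.3 g
(c) O2 consumed = 1.61991 × (1/2) = 0.809955 mol; remaining = 1.98 − 0.809955 = 1.17005 mol; mass = 1.17005 mol × 32.0 g/mol = 37.44 g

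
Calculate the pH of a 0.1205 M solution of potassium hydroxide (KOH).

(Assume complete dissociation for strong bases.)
pH = 13.08

[OH⁻] = 0.1205 M for strong base. pOH = -log[OH⁻] = 0.92, pH = 14 - pOH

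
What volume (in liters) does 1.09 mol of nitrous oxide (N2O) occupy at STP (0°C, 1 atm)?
At STP, 1 mol of gas occupies 22.4 L
Volume = 1.09 mol × 22.4 L/mol = 24.42 L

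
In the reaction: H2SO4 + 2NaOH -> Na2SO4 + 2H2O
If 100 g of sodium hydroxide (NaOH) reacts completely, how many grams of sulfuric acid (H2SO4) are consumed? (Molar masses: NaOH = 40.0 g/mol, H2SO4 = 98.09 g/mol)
Moles of NaOH = 100 g ÷ 40.0 g/mol = 2.5 mol
Mole ratio: 1 mol H2SO4 / 2 mol NaOH
Moles of H2SO4 = 2.5 × (1/2) = 1.25 mol
Mass of H2SO4 = 1.25 mol × 98.09 g/mol = 122.6 g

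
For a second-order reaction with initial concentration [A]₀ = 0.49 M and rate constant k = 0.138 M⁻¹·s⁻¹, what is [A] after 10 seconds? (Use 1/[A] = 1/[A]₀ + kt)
0.2923 M

1/[A] = 1/[A]₀ + k·t = 1/0.49 + (0.138)·(10) = 2.0408 + 1.3800 = 3.4208
[A] = 1/3.4208 = 0.2923 M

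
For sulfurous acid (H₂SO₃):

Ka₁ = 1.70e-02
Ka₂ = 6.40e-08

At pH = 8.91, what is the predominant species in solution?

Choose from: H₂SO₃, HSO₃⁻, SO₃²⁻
SO₃²⁻

pKa1 = 1.77, pKa2 = 7.19. Each pKa is the crossover between adjacent species; pH = 8.91 lies in the region where SO₃²⁻ predominates.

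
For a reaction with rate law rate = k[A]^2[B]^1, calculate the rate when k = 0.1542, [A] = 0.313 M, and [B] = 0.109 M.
0.001647 M/s

rate = k·[A]^2·[B]^1 = 0.1542·(0.313)^2·(0.109)^1 = 0.1542·0.097969·0.109 = 0.001647 M/s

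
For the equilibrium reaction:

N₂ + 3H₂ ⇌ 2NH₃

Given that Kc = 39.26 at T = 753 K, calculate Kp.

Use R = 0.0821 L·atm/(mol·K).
K_p = 0.0103

Δn = (moles gaseous products) − (moles gaseous reactants) = -2
T = 753 K; RT = 0.0821 × 753 = 61.8213
Kp = Kc·(RT)^Δn = 39.26 × (61.8213)^-2 = 39.26 × 0.000261652 = 0.0103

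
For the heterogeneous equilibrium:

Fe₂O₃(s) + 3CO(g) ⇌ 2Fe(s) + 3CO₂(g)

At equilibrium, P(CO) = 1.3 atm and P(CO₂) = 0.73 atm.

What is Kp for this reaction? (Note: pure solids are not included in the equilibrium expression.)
K_p = 0.177

Solids (Fe₂O₃, Fe) are excluded.
Kp = P(CO₂)³/P(CO)³ = (0.73)³/(1.3)³ = 0.389/2.197 = 0.177.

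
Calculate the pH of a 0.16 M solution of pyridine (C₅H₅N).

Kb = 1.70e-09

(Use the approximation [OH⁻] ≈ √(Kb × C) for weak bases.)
pH = 9.22

[OH⁻] = √(Kb × C) = √(1.70e-09 × 0.16) = 1.6492e-05. pOH = 4.78, pH = 14 - pOH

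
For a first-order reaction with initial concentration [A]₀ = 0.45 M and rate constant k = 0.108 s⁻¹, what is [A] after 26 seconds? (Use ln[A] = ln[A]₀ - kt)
0.0271 M

ln[A] = ln[A]₀ - k·t = ln(0.45) - (0.108)·(26) = -0.7985 - 2.8080 = -3.6065
[A] = e^(-3.6065) = 0.0271 M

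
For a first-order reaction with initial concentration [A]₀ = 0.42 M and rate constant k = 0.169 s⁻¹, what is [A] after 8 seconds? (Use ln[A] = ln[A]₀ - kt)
0.1087 M

ln[A] = ln[A]₀ - k·t = ln(0.42) - (0.169)·(8) = -0.8675 - 1.3520 = -2.2195
[A] = e^(-2.2195) = 0.1087 M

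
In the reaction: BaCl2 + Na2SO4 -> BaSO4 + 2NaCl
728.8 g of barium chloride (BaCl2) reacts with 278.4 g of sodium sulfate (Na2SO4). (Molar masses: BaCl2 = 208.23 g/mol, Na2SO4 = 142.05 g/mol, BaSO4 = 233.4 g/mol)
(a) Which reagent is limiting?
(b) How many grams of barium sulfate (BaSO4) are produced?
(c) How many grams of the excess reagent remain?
(a) Na2SO4, (b) 457.4 g, (c) 320.7 g

Moles of BaCl2 = 728.8 g ÷ 208.23 g/mol = 3.49998 mol
Moles of Na2SO4 = 278.4 g ÷ 142.05 g/mol = 1.95987 mol
Moles ÷ coefficient: BaCl2: 3.49998/1 = 3.5, Na2SO4: 1.95987/1 = 1.96
(a) Na2SO4 has the smaller value, so Na2SO4 is the limiting reagent.
(b) Moles of BaSO4 = 1.95987 mol Na2SO4 × (1/1) = 1.95987 mol; mass = 1.95987 mol × 233.4 g/mol = 457.4 g
(c) BaCl2 consumed = 1.95987 × (1/1) = 1.95987 mol; remaining = 3.49998 − 1.95987 = 1.5401 mol; mass = 1.5401 mol × 208.23 g/mol = 320.7 g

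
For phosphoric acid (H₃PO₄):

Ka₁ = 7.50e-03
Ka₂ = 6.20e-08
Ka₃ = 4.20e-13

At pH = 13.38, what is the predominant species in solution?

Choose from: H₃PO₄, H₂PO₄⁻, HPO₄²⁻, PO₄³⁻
PO₄³⁻

pKa1 = 2.12, pKa2 = 7.21, pKa3 = 12.38. Each pKa is the crossover between adjacent species; pH = 13.38 lies in the region where PO₄³⁻ predominates.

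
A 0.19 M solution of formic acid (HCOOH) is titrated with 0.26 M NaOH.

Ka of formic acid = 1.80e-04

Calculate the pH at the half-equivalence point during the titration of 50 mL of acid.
pH = pKa = 3.74

At the half-equivalence point, [HA] = [A⁻], so by Henderson–Hasselbalch pH = pKa + log(1) = pKa.
pKa = −log(1.80e-04) = 3.74.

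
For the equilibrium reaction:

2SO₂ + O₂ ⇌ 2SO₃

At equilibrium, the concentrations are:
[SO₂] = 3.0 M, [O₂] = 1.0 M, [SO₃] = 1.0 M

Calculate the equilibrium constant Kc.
K_c = 0.1111

Kc = ([SO₃]^2) / ([SO₂]^2 × [O₂])
   = ((1.0)^2) / ((3.0)^2·(1.0))
   = 1 / 9 = 0.1111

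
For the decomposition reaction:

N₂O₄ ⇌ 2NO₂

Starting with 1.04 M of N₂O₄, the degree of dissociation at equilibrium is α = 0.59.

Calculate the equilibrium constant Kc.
K_c = 3.5319

x = α·[A]₀ = 0.59 × 1.04 = 0.6136 M dissociated.
At eq: [N₂O₄] = 1.04 − 0.6136 = 0.4264 M; [NO₂] = 2x = 1.227 M.
Kc = [NO₂]²/[N₂O₄] = (1.227)²/0.4264 = 3.532.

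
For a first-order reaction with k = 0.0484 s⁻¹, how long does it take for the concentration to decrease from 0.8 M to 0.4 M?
14.32 s

From ln[A] = ln[A]₀ - k·t: t = ln([A]₀/[A])/k = ln(0.8/0.4)/0.0484 = ln(2.0000)/0.0484 = 0.6931/0.0484 = 14.32 s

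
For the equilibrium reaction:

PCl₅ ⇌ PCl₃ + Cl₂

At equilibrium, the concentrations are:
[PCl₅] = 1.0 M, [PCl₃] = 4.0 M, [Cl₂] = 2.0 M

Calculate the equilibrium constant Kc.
K_c = 8.0000

Kc = ([PCl₃] × [Cl₂]) / ([PCl₅])
   = ((4.0)·(2.0)) / ((1.0))
   = 8 / 1 = 8.0000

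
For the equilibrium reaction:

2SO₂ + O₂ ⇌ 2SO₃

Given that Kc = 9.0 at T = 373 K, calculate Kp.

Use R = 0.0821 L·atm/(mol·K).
K_p = 0.2939

Δn = (moles gaseous products) − (moles gaseous reactants) = -1
T = 373 K; RT = 0.0821 × 373 = 30.6233
Kp = Kc·(RT)^Δn = 9.0 × (30.6233)^-1 = 9.0 × 0.0326549 = 0.2939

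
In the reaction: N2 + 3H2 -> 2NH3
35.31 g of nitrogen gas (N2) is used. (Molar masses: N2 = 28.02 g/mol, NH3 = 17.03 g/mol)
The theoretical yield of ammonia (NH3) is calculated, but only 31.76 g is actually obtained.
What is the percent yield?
Moles of N2 = 35.31 g ÷ 28.02 g/mol = 1.26017 mol
Mole ratio: 2 mol NH3 / 1 mol N2
Moles of NH3 = 1.26017 × (2/1) = 2.52034 mol
Theoretical yield = 2.52034 mol × 17.03 g/mol = 42.921 g
Actual yield = 31.76 g
Percent yield = (31.76 / 42.921) × 100% = 74.0%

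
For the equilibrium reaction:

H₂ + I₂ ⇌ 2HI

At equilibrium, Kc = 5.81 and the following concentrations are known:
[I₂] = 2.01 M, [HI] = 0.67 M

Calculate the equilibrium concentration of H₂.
[H₂] = 0.0384 M

Kc = ([HI]^2) / ([H₂] × [I₂]) = 5.81
[H₂]^1 = (product terms)/(Kc · other reactant terms) = 0.4489 / (5.81 · 2.01) = 0.038439
[H₂] = 0.0384 M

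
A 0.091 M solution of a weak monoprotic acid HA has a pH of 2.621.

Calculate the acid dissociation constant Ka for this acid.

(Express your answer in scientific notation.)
K_a = 6.46e-05

[H⁺] = 10^(−pH) = 10^(−2.621) = 2.393e-03 M. For HA ⇌ H⁺ + A⁻, Ka = x²/(C − x) = (2.393e-03)²/(0.091 − 2.393e-03) = 6.46e-05.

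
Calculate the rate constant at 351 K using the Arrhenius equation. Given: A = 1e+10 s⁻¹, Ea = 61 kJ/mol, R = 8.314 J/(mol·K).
8.35e+00 s⁻¹

k = A·exp(-Ea/(R·T)) = 1e+10·exp(-61000/(8.314·351)) = 1e+10·exp(-20.9032) = 1e+10·8.3533e-10 = 8.35e+00 s⁻¹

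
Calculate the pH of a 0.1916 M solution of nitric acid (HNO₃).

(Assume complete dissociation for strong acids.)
pH = 0.72

[H⁺] = 0.1916 M for strong acid. pH = -log[H⁺] = -log(0.1916)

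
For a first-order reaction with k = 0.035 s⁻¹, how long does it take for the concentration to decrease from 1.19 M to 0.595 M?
19.80 s

From ln[A] = ln[A]₀ - k·t: t = ln([A]₀/[A])/k = ln(1.19/0.595)/0.035 = ln(2.0000)/0.035 = 0.6931/0.035 = 19.80 s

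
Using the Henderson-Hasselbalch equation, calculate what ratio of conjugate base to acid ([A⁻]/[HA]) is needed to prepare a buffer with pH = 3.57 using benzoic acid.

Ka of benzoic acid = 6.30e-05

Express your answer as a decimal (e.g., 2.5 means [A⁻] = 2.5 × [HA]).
[A⁻]/[HA] = 0.234

pKa = −log(6.30e-05) = 4.2007. pH = pKa + log([A⁻]/[HA]). 3.57 = 4.2007 + log(ratio). log(ratio) = 3.57 − 4.2007 = -0.6307. ratio = 10^(-0.6307) = 0.234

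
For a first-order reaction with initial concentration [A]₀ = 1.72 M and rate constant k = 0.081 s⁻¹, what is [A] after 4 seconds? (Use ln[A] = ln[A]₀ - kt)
1.2440 M

ln[A] = ln[A]₀ - k·t = ln(1.72) - (0.081)·(4) = 0.5423 - 0.3240 = 0.2183
[A] = e^(0.2183) = 1.2440 M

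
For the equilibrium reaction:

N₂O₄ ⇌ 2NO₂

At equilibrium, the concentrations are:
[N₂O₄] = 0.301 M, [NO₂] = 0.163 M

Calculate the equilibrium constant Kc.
K_c = 0.0883

Kc = ([NO₂]^2) / ([N₂O₄])
   = ((0.163)^2) / ((0.301))
   = 0.026569 / 0.301 = 0.0883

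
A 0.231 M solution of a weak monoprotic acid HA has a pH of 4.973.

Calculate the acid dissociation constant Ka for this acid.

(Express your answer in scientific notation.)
K_a = 4.90e-10

[H⁺] = 10^(−pH) = 10^(−4.973) = 1.064e-05 M. For HA ⇌ H⁺ + A⁻, Ka = x²/(C − x) = (1.064e-05)²/(0.231 − 1.064e-05) = 4.90e-10.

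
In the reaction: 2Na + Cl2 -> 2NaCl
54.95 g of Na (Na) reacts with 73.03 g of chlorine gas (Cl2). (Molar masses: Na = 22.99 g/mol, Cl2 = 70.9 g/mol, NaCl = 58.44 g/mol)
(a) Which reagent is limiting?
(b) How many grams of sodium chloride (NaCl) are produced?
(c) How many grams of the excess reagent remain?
(a) Cl2, (b) 120.4 g, (c) 7.589 g

Moles of Na = 54.95 g ÷ 22.99 g/mol = 2.39017 mol
Moles of Cl2 = 73.03 g ÷ 70.9 g/mol = 1.03004 mol
Moles ÷ coefficient: Na: 2.39017/2 = 1.195, Cl2: 1.03004/1 = 1.03
(a) Cl2 has the smaller value, so Cl2 is the limiting reagent.
(b) Moles of NaCl = 1.03004 mol Cl2 × (2/1) = 2.06008 mol; mass = 2.06008 mol × 58.44 g/mol = 120.4 g
(c) Na consumed = 1.03004 × (2/1) = 2.06008 mol; remaining = 2.39017 − 2.06008 = 0.330085 mol; mass = 0.330085 mol × 22.99 g/mol = 7.589 g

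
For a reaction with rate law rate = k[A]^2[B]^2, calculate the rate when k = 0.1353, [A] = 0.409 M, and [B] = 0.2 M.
0.0009053 M/s

rate = k·[A]^2·[B]^2 = 0.1353·(0.409)^2·(0.2)^2 = 0.1353·0.167281·0.04 = 0.0009053 M/s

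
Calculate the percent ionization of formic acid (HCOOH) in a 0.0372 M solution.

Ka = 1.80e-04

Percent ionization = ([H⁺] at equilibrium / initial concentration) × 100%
Percent ionization = 6.72%

Let x = [H⁺]. Ka = x²/(C - x) ⇒ x² + (1.80e-04)x - (1.80e-04)(0.0372) = 0. x = 2.4992e-03. Percent = (2.4992e-03/0.0372) × 100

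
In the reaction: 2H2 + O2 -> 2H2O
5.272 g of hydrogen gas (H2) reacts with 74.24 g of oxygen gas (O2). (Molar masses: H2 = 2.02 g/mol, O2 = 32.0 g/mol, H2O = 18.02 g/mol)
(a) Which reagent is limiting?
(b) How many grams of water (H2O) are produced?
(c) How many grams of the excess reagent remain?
(a) H2, (b) 47.03 g, (c) 32.48 g

Moles of H2 = 5.272 g ÷ 2.02 g/mol = 2.6099 mol
Moles of O2 = 74.24 g ÷ 32.0 g/mol = 2.32 mol
Moles ÷ coefficient: H2: 2.6099/2 = 1.305, O2: 2.32/1 = 2.32
(a) H2 has the smaller value, so H2 is the limiting reagent.
(b) Moles of H2O = 2.6099 mol H2 × (2/2) = 2.6099 mol; mass = 2.6099 mol × 18.02 g/mol = 47.03 g
(c) O2 consumed = 2.6099 × (1/2) = 1.30495 mol; remaining = 2.32 − 1.30495 = 1.01505 mol; mass = 1.01505 mol × 32.0 g/mol = 32.48 g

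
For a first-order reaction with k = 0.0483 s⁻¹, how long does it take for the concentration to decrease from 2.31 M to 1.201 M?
13.54 s

From ln[A] = ln[A]₀ - k·t: t = ln([A]₀/[A])/k = ln(2.31/1.201)/0.0483 = ln(1.9234)/0.0483 = 0.6541/0.0483 = 13.54 s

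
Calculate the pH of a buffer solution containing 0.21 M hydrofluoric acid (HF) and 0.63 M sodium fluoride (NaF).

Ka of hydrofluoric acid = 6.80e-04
pH = 3.64

pKa = -log(6.80e-04) = 3.17. pH = pKa + log([A⁻]/[HA]) = 3.17 + log(0.63/0.21)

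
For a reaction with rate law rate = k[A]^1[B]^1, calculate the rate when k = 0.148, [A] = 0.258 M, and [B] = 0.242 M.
0.009241 M/s

rate = k·[A]^1·[B]^1 = 0.148·(0.258)^1·(0.242)^1 = 0.148·0.258·0.242 = 0.009241 M/s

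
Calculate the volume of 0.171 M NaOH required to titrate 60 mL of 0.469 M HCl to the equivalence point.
V_{base} = 164.6 mL

At equivalence: moles acid = moles base.
moles HCl = 0.469 M × 0.06 L = 0.02814 mol
V_NaOH = 0.02814 mol ÷ 0.171 M = 0.1646 L = 164.6 mL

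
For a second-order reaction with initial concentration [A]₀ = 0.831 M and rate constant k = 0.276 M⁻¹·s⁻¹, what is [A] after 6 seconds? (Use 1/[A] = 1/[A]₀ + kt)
0.3497 M

1/[A] = 1/[A]₀ + k·t = 1/0.831 + (0.276)·(6) = 1.2034 + 1.6560 = 2.8594
[A] = 1/2.8594 = 0.3497 M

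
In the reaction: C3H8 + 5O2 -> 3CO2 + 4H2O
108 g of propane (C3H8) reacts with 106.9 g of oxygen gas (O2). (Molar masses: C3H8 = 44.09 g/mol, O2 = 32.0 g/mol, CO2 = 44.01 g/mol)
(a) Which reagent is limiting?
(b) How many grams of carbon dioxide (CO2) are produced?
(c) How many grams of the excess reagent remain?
(a) O2, (b) 88.21 g, (c) 78.54 g

Moles of C3H8 = 108 g ÷ 44.09 g/mol = 2.44954 mol
Moles of O2 = 106.9 g ÷ 32.0 g/mol = 3.34063 mol
Moles ÷ coefficient: C3H8: 2.44954/1 = 2.45, O2: 3.34063/5 = 0.6681
(a) O2 has the smaller value, so O2 is the limiting reagent.
(b) Moles of CO2 = 3.34063 mol O2 × (3/5) = 2.00438 mol; mass = 2.00438 mol × 44.01 g/mol = 88.21 g
(c) C3H8 consumed = 3.34063 × (1/5) = 0.668125 mol; remaining = 2.44954 − 0.668125 = 1.78141 mol; mass = 1.78141 mol × 44.09 g/mol = 78.54 g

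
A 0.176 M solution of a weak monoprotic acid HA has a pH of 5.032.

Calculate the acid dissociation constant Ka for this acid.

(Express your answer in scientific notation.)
K_a = 4.90e-10

[H⁺] = 10^(−pH) = 10^(−5.032) = 9.290e-06 M. For HA ⇌ H⁺ + A⁻, Ka = x²/(C − x) = (9.290e-06)²/(0.176 − 9.290e-06) = 4.90e-10.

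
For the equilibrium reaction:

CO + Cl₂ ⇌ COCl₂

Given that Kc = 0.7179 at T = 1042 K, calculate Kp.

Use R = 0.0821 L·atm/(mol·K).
K_p = 0.0084

Δn = (moles gaseous products) − (moles gaseous reactants) = -1
T = 1042 K; RT = 0.0821 × 1042 = 85.5482
Kp = Kc·(RT)^Δn = 0.7179 × (85.5482)^-1 = 0.7179 × 0.0116893 = 0.0084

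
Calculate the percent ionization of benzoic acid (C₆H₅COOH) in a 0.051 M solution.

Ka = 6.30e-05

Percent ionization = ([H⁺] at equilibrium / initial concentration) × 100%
Percent ionization = 3.45%

Let x = [H⁺]. Ka = x²/(C - x) ⇒ x² + (6.30e-05)x - (6.30e-05)(0.051) = 0. x = 1.7613e-03. Percent = (1.7613e-03/0.051) × 100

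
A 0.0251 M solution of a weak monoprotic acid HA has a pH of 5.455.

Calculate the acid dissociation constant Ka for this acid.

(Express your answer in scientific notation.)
K_a = 4.90e-10

[H⁺] = 10^(−pH) = 10^(−5.455) = 3.508e-06 M. For HA ⇌ H⁺ + A⁻, Ka = x²/(C − x) = (3.508e-06)²/(0.0251 − 3.508e-06) = 4.90e-10.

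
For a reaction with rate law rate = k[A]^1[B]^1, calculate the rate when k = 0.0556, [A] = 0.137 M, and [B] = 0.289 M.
0.002201 M/s

rate = k·[A]^1·[B]^1 = 0.0556·(0.137)^1·(0.289)^1 = 0.0556·0.137·0.289 = 0.002201 M/s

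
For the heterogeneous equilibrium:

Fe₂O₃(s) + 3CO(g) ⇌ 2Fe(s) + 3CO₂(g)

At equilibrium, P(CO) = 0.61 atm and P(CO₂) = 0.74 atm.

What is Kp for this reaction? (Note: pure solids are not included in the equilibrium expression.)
K_p = 1.785

Solids (Fe₂O₃, Fe) are excluded.
Kp = P(CO₂)³/P(CO)³ = (0.74)³/(0.61)³ = 0.4052/0.227 = 1.785.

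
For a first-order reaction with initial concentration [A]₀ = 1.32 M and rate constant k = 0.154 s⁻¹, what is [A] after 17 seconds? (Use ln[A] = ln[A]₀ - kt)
0.0963 M

ln[A] = ln[A]₀ - k·t = ln(1.32) - (0.154)·(17) = 0.2776 - 2.6180 = -2.3404
[A] = e^(-2.3404) = 0.0963 M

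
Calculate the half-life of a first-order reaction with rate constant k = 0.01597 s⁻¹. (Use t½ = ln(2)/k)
43.40 s

t½ = ln(2)/k = 0.6931/0.01597 = 43.40 s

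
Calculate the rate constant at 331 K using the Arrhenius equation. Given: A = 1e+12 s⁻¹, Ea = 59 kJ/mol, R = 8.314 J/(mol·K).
4.89e+02 s⁻¹

k = A·exp(-Ea/(R·T)) = 1e+12·exp(-59000/(8.314·331)) = 1e+12·exp(-21.4395) = 1e+12·4.8860e-10 = 4.89e+02 s⁻¹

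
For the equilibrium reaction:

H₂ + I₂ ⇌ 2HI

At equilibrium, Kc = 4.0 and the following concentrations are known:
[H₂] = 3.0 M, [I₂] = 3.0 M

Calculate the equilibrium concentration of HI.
[HI] = 6.0000 M

Kc = ([HI]^2) / ([H₂] × [I₂]) = 4.0
[HI]^2 = Kc · (reactant terms)/(other product terms) = 4.0 · 9 / 1 = 36
[HI] = (36)^(1/2) = 6.0000 M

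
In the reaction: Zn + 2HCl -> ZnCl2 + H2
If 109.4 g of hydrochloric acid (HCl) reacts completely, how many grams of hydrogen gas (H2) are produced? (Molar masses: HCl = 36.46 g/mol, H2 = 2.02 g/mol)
Moles of HCl = 109.4 g ÷ 36.46 g/mol = 3.00055 mol
Mole ratio: 1 mol H2 / 2 mol HCl
Moles of H2 = 3.00055 × (1/2) = 1.50027 mol
Mass of H2 = 1.50027 mol × 2.02 g/mol = 3.031 g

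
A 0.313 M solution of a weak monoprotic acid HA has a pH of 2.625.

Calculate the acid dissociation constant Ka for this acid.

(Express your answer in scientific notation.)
K_a = 1.81e-05

[H⁺] = 10^(−pH) = 10^(−2.625) = 2.371e-03 M. For HA ⇌ H⁺ + A⁻, Ka = x²/(C − x) = (2.371e-03)²/(0.313 − 2.371e-03) = 1.81e-05.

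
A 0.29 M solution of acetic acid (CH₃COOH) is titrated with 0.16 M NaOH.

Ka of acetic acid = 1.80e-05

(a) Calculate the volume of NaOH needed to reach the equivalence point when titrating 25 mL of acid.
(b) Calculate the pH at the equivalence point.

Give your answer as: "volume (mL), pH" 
V = 45.3 mL, pH = 8.88

(a) At equivalence: moles acid = moles base.
moles acid = 0.29 × 0.025 = 0.00725 mol; V_NaOH = 0.00725/0.16 = 0.04531 L = 45.3 mL.
(b) At equivalence, all acid → conjugate base A⁻ at [A⁻] = 0.00725/0.07031 = 0.1031 M.
Kb = Kw/Ka = 1.0e-14/1.80e-05 = 5.556e-10; [OH⁻] = √(Kb·[A⁻]) = 7.569e-06; pOH = 5.12; pH = 14 − pOH = 8.88.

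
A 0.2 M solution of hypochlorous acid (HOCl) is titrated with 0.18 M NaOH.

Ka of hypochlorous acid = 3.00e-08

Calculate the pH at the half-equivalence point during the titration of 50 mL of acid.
pH = pKa = 7.52

At the half-equivalence point, [HA] = [A⁻], so by Henderson–Hasselbalch pH = pKa + log(1) = pKa.
pKa = −log(3.00e-08) = 7.52.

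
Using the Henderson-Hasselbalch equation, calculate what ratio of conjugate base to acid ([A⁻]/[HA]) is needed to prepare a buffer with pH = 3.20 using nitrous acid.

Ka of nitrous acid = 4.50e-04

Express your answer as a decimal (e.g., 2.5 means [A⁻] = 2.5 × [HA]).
[A⁻]/[HA] = 0.713

pKa = −log(4.50e-04) = 3.3468. pH = pKa + log([A⁻]/[HA]). 3.20 = 3.3468 + log(ratio). log(ratio) = 3.20 − 3.3468 = -0.1468. ratio = 10^(-0.1468) = 0.713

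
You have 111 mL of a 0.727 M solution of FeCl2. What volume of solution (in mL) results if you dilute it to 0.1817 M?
Using M₁V₁ = M₂V₂:
0.727 × 111 = 0.1817 × V₂
V₂ = (0.727 × 111) / 0.1817 = 444.1 mL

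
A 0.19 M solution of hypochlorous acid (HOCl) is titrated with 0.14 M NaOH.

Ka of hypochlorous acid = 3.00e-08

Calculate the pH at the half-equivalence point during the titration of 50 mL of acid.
pH = pKa = 7.52

At the half-equivalence point, [HA] = [A⁻], so by Henderson–Hasselbalch pH = pKa + log(1) = pKa.
pKa = −log(3.00e-08) = 7.52.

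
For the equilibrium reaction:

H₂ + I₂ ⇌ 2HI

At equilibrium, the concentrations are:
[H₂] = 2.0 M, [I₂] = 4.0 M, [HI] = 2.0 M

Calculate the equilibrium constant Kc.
K_c = 0.5000

Kc = ([HI]^2) / ([H₂] × [I₂])
   = ((2.0)^2) / ((2.0)·(4.0))
   = 4 / 8 = 0.5000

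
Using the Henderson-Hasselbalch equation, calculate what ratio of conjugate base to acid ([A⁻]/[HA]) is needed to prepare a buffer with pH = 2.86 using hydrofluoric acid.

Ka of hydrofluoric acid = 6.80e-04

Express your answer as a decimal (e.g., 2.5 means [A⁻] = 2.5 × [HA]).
[A⁻]/[HA] = 0.493

pKa = −log(6.80e-04) = 3.1675. pH = pKa + log([A⁻]/[HA]). 2.86 = 3.1675 + log(ratio). log(ratio) = 2.86 − 3.1675 = -0.3075. ratio = 10^(-0.3075) = 0.493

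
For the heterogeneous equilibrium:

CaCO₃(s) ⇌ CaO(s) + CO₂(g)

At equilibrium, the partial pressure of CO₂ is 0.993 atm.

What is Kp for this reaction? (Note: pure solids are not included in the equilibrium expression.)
K_p = 0.993

Solids (CaCO₃, CaO) have activity 1 and are excluded.
Kp = P(CO₂) = 0.993.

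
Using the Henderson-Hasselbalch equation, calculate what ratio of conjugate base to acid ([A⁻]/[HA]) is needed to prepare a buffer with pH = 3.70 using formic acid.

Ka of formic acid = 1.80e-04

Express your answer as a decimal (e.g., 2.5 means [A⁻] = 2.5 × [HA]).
[A⁻]/[HA] = 0.902

pKa = −log(1.80e-04) = 3.7447. pH = pKa + log([A⁻]/[HA]). 3.70 = 3.7447 + log(ratio). log(ratio) = 3.70 − 3.7447 = -0.0447. ratio = 10^(-0.0447) = 0.902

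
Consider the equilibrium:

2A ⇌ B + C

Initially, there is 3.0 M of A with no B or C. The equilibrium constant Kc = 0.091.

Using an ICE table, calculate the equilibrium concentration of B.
[B] = 0.564 M

ICE: [A] = 3.0 − 2x, [B] = [C] = x.
Kc = x²/(3.0 − 2x)² = 0.091 ⇒ √Kc = x/(3.0 − 2x).
x = √0.091·3.0/(1 + 2√0.091) = 0.30166·3.0/1.6033 = 0.56444.
[B] = x = 0.564 M.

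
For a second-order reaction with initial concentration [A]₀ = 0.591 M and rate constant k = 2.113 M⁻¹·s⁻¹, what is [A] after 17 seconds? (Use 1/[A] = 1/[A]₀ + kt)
0.0266 M

1/[A] = 1/[A]₀ + k·t = 1/0.591 + (2.113)·(17) = 1.6920 + 35.9210 = 37.6130
[A] = 1/37.6130 = 0.0266 M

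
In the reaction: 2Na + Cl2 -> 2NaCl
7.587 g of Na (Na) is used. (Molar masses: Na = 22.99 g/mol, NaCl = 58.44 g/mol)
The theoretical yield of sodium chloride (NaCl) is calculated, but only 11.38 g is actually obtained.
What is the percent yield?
Moles of Na = 7.587 g ÷ 22.99 g/mol = 0.330013 mol
Mole ratio: 2 mol NaCl / 2 mol Na
Moles of NaCl = 0.330013 × (2/2) = 0.330013 mol
Theoretical yield = 0.330013 mol × 58.44 g/mol = 19.286 g
Actual yield = 11.38 g
Percent yield = (11.38 / 19.286) × 100% = 59.0%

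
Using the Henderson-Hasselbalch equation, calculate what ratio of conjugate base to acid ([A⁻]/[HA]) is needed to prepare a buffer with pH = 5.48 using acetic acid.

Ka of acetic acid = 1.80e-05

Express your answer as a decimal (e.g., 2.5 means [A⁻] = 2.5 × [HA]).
[A⁻]/[HA] = 5.436

pKa = −log(1.80e-05) = 4.7447. pH = pKa + log([A⁻]/[HA]). 5.48 = 4.7447 + log(ratio). log(ratio) = 5.48 − 4.7447 = 0.7353. ratio = 10^(0.7353) = 5.436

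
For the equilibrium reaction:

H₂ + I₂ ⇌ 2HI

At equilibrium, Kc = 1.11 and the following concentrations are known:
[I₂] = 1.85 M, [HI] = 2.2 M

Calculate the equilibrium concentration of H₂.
[H₂] = 2.3570 M

Kc = ([HI]^2) / ([H₂] × [I₂]) = 1.11
[H₂]^1 = (product terms)/(Kc · other reactant terms) = 4.84 / (1.11 · 1.85) = 2.357
[H₂] = 2.3570 M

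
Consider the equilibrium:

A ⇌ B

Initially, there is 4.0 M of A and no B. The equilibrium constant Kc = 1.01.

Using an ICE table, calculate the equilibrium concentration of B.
[B] = 2.010 M

ICE: [A] = 4.0 − x, [B] = x.
Kc = x/(4.0 − x) = 1.01 ⇒ x = 1.01·4.0/(1 + 1.01) = 4.04/2.01 = 2.01.
[B] = x = 2.010 M.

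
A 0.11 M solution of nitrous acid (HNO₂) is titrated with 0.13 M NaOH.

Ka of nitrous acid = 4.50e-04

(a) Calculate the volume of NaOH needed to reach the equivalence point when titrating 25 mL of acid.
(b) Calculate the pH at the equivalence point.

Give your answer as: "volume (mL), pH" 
V = 21.2 mL, pH = 8.06

(a) At equivalence: moles acid = moles base.
moles acid = 0.11 × 0.025 = 0.00275 mol; V_NaOH = 0.00275/0.13 = 0.02115 L = 21.2 mL.
(b) At equivalence, all acid → conjugate base A⁻ at [A⁻] = 0.00275/0.04615 = 0.05958 M.
Kb = Kw/Ka = 1.0e-14/4.50e-04 = 2.222e-11; [OH⁻] = √(Kb·[A⁻]) = 1.151e-06; pOH = 5.94; pH = 14 − pOH = 8.06.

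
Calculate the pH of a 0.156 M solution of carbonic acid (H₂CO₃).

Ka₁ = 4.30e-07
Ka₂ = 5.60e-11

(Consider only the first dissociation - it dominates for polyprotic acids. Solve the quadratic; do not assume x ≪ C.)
pH = 3.59

x² + Ka₁·x − Ka₁·C = 0 with Ka₁ = 4.30e-07, C = 0.156.
x = (−Ka₁ + √(Ka₁² + 4·Ka₁·C))/2 = 2.5878e-04 M, so pH = 3.59.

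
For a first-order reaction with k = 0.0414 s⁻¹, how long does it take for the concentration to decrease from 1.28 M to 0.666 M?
15.78 s

From ln[A] = ln[A]₀ - k·t: t = ln([A]₀/[A])/k = ln(1.28/0.666)/0.0414 = ln(1.9219)/0.0414 = 0.6533/0.0414 = 15.78 s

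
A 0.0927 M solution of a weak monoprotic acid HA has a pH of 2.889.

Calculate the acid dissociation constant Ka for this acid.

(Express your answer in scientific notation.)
K_a = 1.82e-05

[H⁺] = 10^(−pH) = 10^(−2.889) = 1.291e-03 M. For HA ⇌ H⁺ + A⁻, Ka = x²/(C − x) = (1.291e-03)²/(0.0927 − 1.291e-03) = 1.82e-05.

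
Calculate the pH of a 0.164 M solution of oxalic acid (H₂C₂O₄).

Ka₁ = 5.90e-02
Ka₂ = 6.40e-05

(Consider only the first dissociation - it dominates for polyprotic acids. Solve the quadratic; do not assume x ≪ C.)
pH = 1.14

x² + Ka₁·x − Ka₁·C = 0 with Ka₁ = 5.90e-02, C = 0.164.
x = (−Ka₁ + √(Ka₁² + 4·Ka₁·C))/2 = 7.3195e-02 M, so pH = 1.14.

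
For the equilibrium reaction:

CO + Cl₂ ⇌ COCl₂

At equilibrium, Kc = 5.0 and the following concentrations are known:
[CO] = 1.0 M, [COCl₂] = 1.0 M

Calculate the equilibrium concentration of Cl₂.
[Cl₂] = 0.2000 M

Kc = ([COCl₂]) / ([CO] × [Cl₂]) = 5.0
[Cl₂]^1 = (product terms)/(Kc · other reactant terms) = 1 / (5.0 · 1) = 0.2
[Cl₂] = 0.2000 M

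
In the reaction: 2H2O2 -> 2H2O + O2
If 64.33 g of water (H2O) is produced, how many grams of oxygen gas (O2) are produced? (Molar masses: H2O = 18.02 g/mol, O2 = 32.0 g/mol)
Moles of H2O = 64.33 g ÷ 18.02 g/mol = 3.56992 mol
Mole ratio: 1 mol O2 / 2 mol H2O
Moles of O2 = 3.56992 × (1/2) = 1.78496 mol
Mass of O2 = 1.78496 mol × 32.0 g/mol = 57.12 g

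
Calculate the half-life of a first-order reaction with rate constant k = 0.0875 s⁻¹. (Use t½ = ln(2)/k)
7.92 s

t½ = ln(2)/k = 0.6931/0.0875 = 7.92 s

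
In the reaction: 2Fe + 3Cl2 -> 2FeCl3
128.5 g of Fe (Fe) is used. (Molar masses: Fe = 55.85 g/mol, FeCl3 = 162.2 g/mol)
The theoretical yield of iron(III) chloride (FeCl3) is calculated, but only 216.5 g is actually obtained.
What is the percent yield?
Moles of Fe = 128.5 g ÷ 55.85 g/mol = 2.30081 mol
Mole ratio: 2 mol FeCl3 / 2 mol Fe
Moles of FeCl3 = 2.30081 × (2/2) = 2.30081 mol
Theoretical yield = 2.30081 mol × 162.2 g/mol = 373.19 g
Actual yield = 216.5 g
Percent yield = (216.5 / 373.19) × 100% = 58.0%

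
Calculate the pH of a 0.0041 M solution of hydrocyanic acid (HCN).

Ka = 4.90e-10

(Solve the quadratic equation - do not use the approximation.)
pH = 5.85

x² + Ka×x - Ka×C = 0. Using quadratic formula: [H⁺] = 1.4171e-06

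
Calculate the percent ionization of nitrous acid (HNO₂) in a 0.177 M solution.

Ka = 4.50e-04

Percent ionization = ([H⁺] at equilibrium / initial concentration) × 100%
Percent ionization = 4.92%

Let x = [H⁺]. Ka = x²/(C - x) ⇒ x² + (4.50e-04)x - (4.50e-04)(0.177) = 0. x = 8.7025e-03. Percent = (8.7025e-03/0.177) × 100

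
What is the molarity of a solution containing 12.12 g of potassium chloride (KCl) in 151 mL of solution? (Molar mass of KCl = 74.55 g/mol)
Moles of KCl = 12.12 g ÷ 74.55 g/mol = 0.162575 mol
Volume = 151 mL = 0.151 L
Molarity = 0.162575 mol ÷ 0.151 L = 1.077 M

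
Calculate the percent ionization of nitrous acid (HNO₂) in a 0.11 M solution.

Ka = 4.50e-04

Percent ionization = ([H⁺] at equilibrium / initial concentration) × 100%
Percent ionization = 6.19%

Let x = [H⁺]. Ka = x²/(C - x) ⇒ x² + (4.50e-04)x - (4.50e-04)(0.11) = 0. x = 6.8142e-03. Percent = (6.8142e-03/0.11) × 100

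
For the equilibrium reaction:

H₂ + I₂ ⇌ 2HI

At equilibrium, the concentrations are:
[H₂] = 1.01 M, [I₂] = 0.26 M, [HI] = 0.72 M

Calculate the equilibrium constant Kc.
K_c = 1.9741

Kc = ([HI]^2) / ([H₂] × [I₂])
   = ((0.72)^2) / ((1.01)·(0.26))
   = 0.5184 / 0.2626 = 1.9741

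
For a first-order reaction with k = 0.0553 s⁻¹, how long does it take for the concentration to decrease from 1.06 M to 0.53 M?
12.53 s

From ln[A] = ln[A]₀ - k·t: t = ln([A]₀/[A])/k = ln(1.06/0.53)/0.0553 = ln(2.0000)/0.0553 = 0.6931/0.0553 = 12.53 s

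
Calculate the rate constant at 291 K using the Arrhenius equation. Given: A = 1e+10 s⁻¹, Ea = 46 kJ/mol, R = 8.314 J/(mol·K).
5.53e+01 s⁻¹

k = A·exp(-Ea/(R·T)) = 1e+10·exp(-46000/(8.314·291)) = 1e+10·exp(-19.0132) = 1e+10·5.5294e-09 = 5.53e+01 s⁻¹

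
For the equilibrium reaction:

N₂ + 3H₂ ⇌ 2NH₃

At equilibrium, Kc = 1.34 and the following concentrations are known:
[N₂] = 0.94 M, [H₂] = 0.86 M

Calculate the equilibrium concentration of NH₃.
[NH₃] = 0.8951 M

Kc = ([NH₃]^2) / ([N₂] × [H₂]^3) = 1.34
[NH₃]^2 = Kc · (reactant terms)/(other product terms) = 1.34 · 0.59789 / 1 = 0.80118
[NH₃] = (0.80118)^(1/2) = 0.8951 M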